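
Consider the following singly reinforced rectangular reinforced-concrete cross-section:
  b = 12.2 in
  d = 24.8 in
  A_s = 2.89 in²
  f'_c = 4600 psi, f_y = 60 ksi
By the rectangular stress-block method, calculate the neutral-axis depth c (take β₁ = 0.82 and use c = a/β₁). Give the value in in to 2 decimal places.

c ≈ 4.43 in

T = A_s f_y = 2.89 × 60 = 173.4 kips.
a = T/(0.85 f'_c b) = 173.4/(0.85 × 4.6 × 12.2) = 3.6351 in.
With β₁ = 0.82, c = a/β₁ = 3.6351/0.82 = 4.43 in.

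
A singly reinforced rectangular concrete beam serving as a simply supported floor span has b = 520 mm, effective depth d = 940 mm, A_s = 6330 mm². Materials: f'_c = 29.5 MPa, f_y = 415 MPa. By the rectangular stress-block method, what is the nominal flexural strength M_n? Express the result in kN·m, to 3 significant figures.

T = A_s f_y = 6330 × 415 = 2626950 N = 2626.95 kN.
From C = T: a = T/(0.85 f'_c b) = 2626950/(0.85 × 29.5 × 520) = 201.47 mm.
M_n = T(d − a/2) = 2626.95 kN × (940 − 100.735) mm = 2204.71 kN·m.

M_n ≈ 2200 kN·m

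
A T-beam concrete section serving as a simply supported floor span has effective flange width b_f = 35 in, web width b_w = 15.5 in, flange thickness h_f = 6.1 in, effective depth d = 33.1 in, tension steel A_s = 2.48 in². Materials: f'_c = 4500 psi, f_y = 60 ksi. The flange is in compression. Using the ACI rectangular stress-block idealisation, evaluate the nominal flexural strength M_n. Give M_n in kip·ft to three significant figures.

M_n ≈ 404 kip·ft

Tension: T = A_s f_y = 2.48 × 60 = 148.8 kips.
Try a within the flange: a = T/(0.85 f'_c b_f) = 148.8/(0.85 × 4.5 × 35) = 1.111 in.
Since a = 1.111 ≤ h_f = 6.1 in, the stress block lies entirely in the flange; analyse as a rectangular beam of width b_f.
M_n = T(d − a/2) = 148.8 × (33.1 − 0.5555) = 4842.6 kip·in.
M_n = 4842.6/12 = 403.55 kip·ft.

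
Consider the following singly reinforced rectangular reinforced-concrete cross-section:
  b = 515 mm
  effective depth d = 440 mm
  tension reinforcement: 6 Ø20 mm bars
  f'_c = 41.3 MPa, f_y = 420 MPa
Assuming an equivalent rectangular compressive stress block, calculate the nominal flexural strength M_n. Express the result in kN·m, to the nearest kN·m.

A_s = 6 × 314 = 1884 mm².
T = A_s f_y = 1884 × 420 = 791280 N = 791.28 kN.
From C = T: a = T/(0.85 f'_c b) = 791280/(0.85 × 41.3 × 515) = 43.77 mm.
M_n = T(d − a/2) = 791.28 kN × (440 − 21.885) mm = 330.85 kN·m.

M_n ≈ 331 kN·m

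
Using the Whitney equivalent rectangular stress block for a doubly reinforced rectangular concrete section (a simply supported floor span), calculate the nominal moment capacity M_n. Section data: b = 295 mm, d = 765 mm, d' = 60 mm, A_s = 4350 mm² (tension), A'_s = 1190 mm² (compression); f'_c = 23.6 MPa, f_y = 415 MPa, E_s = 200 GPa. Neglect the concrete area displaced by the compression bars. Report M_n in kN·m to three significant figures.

M_n ≈ 1210 kN·m

Assume both tension and compression steel yield.
Net tension couple steel: A_s − A'_s = 3160 mm².
a = (A_s − A'_s) f_y / (0.85 f'_c b) = 1311400/(0.85 × 23.6 × 295) = 221.61 mm.
c = a/β₁ = 221.61/0.85 = 260.72 mm; ε'_s = 0.003(c − d')/c = 0.0023 ≥ f_y/E_s = 0.0021, so compression steel does yield.
M_n = (A_s − A'_s) f_y (d − a/2) + A'_s f_y (d − d') = [1311400 × (765 − 110.805) + 493850 × (765 − 60)] × 10⁻⁶ = 857.91 + 348.16 = 1206.07 kN·m.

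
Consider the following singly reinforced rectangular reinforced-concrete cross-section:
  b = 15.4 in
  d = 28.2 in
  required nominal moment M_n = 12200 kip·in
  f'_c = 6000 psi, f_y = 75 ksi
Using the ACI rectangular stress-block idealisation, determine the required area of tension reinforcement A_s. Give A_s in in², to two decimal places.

From M_n = 0.85 f'_c a b (d − a/2):
a = d − √(d² − 2M_n/(0.85 f'_c b)) = 28.2 − √(28.2² − 2 × 12200/(0.85 × 6 × 15.4)) = 6.187 in.
A_s = 0.85 f'_c a b / f_y = 0.85 × 6 × 6.187 × 15.4 / 75 = 6.479 in².

A_s ≈ 6.48 in²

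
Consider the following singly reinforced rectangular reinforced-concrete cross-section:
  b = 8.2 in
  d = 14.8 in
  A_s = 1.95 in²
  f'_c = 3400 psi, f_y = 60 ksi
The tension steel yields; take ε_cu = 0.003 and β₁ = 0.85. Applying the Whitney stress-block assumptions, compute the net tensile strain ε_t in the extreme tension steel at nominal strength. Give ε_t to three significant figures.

a = A_s f_y/(0.85 f'_c b) = 4.937 in.
β₁ = 0.85, so c = a/β₁ = 4.937/0.85 = 5.808 in.
From the linear strain diagram with ε_cu = 0.003: ε_t = 0.003 (d − c)/c = 0.003 × (14.8 − 5.808)/5.808 = 0.00464.
ε_t is between 0.004 and 0.005 — transition zone.

ε_t ≈ 0.00464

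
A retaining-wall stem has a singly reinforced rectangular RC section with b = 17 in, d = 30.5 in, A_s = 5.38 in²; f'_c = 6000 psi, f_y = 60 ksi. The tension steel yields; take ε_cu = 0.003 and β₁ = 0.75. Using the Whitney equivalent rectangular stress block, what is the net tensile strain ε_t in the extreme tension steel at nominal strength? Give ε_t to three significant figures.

ε_t ≈ 0.0154

a = A_s f_y/(0.85 f'_c b) = 3.723 in.
β₁ = 0.75, so c = a/β₁ = 3.723/0.75 = 4.964 in.
From the linear strain diagram with ε_cu = 0.003: ε_t = 0.003 (d − c)/c = 0.003 × (30.5 − 4.964)/4.964 = 0.0154.
Since ε_t ≥ 0.005, the section is tension-controlled.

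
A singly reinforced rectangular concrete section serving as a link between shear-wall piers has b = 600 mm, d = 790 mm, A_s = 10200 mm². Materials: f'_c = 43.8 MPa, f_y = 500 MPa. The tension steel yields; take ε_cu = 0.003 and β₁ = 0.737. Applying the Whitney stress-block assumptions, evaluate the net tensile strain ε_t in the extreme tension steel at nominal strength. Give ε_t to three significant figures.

ε_t ≈ 0.00465

a = A_s f_y/(0.85 f'_c b) = 228.31 mm.
β₁ = 0.737, so c = a/β₁ = 228.31/0.737 = 309.78 mm.
From the linear strain diagram with ε_cu = 0.003: ε_t = 0.003 (d − c)/c = 0.003 × (790 − 309.78)/309.78 = 0.00465.
ε_t is between 0.004 and 0.005 — transition zone.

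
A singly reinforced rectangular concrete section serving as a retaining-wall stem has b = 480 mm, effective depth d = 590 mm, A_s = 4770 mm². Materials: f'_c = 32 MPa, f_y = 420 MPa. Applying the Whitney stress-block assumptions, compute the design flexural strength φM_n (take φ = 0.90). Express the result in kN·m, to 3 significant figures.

T = A_s f_y = 4770 × 420 = 2003400 N = 2003.4 kN.
From C = T: a = T/(0.85 f'_c b) = 2003400/(0.85 × 32 × 480) = 153.45 mm.
M_n = T(d − a/2) = 2003.4 kN × (590 − 76.725) mm = 1028.30 kN·m.
φM_n = 0.90 × 1028.30 = 925.47 kN·m.

φM_n ≈ 925 kN·m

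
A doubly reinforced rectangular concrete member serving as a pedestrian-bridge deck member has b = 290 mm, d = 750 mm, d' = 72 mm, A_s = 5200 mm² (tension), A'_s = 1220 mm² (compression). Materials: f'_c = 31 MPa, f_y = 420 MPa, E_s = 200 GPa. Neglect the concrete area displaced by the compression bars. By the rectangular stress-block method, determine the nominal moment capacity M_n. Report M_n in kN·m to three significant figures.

M_n ≈ 1420 kN·m

Assume both tension and compression steel yield.
Net tension couple steel: A_s − A'_s = 3980 mm².
a = (A_s − A'_s) f_y / (0.85 f'_c b) = 1671600/(0.85 × 31 × 290) = 218.75 mm.
c = a/β₁ = 218.75/0.829 = 263.87 mm; ε'_s = 0.003(c − d')/c = 0.0022 ≥ f_y/E_s = 0.0021, so compression steel does yield.
M_n = (A_s − A'_s) f_y (d − a/2) + A'_s f_y (d − d') = [1671600 × (750 − 109.375) + 512400 × (750 − 72)] × 10⁻⁶ = 1070.87 + 347.41 = 1418.28 kN·m.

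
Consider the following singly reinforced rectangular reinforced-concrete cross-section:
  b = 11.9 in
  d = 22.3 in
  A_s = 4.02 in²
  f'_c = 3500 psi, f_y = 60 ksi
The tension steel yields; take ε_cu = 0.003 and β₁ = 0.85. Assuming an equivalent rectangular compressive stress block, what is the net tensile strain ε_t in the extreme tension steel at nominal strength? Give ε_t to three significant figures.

ε_t ≈ 0.00535

a = A_s f_y/(0.85 f'_c b) = 6.813 in.
β₁ = 0.85, so c = a/β₁ = 6.813/0.85 = 8.015 in.
From the linear strain diagram with ε_cu = 0.003: ε_t = 0.003 (d − c)/c = 0.003 × (22.3 − 8.015)/8.015 = 0.00535.
Since ε_t ≥ 0.005, the section is tension-controlled.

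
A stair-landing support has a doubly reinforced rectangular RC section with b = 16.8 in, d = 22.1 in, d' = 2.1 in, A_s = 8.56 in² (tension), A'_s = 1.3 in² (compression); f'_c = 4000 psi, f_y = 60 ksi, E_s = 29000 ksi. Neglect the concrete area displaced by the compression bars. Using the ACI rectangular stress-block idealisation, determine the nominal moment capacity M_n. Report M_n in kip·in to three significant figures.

Assume both steels yield.
a = (A_s − A'_s) f_y/(0.85 f'_c b) = (8.56 − 1.3) × 60/(0.85 × 4 × 16.8) = 7.626 in.
c = a/β₁ = 7.626/0.85 = 8.972 in; ε'_s = 0.003(c − d')/c = 0.0023 ≥ ε_y = 0.0021, so the compression steel yields.
M_n = (A_s − A'_s) f_y (d − a/2) + A'_s f_y (d − d') = 435.6 × (22.1 − 3.813) + 78 × (22.1 − 2.1) = 7965.8 + 1560.0 = 9525.8 kip·in.

M_n ≈ 9530 kip·in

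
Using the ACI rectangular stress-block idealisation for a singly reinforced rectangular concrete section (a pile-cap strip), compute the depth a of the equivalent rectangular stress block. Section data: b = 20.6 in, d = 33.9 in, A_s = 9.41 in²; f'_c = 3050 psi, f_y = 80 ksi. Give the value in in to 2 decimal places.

a ≈ 14.10 in

T = A_s f_y = 9.41 × 80 = 752.8 kips.
a = T/(0.85 f'_c b) = 752.8/(0.85 × 3.05 × 20.6) = 14.10 in.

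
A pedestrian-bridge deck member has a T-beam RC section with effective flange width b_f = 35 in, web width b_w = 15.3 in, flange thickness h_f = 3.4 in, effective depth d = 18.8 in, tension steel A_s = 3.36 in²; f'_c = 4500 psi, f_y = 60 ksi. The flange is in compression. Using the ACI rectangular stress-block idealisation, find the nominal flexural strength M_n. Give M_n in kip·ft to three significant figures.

M_n ≈ 303 kip·ft

Tension: T = A_s f_y = 3.36 × 60 = 201.6 kips.
Try a within the flange: a = T/(0.85 f'_c b_f) = 201.6/(0.85 × 4.5 × 35) = 1.506 in.
Since a = 1.506 ≤ h_f = 3.4 in, the stress block lies entirely in the flange; analyse as a rectangular beam of width b_f.
M_n = T(d − a/2) = 201.6 × (18.8 − 0.753) = 3638.3 kip·in.
M_n = 3638.3/12 = 303.19 kip·ft.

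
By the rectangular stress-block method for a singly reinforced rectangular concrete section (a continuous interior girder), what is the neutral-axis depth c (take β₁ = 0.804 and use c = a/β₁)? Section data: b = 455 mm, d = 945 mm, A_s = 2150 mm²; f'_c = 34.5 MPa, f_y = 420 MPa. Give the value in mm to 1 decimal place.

T = A_s f_y = 2150 × 420 = 903000 N = 903 kN.
Setting C = 0.85 f'_c a b equal to T: a = 903000/(0.85 × 34.5 × 455) = 67.677 mm.
With β₁ = 0.804, c = a/β₁ = 67.677/0.804 = 84.2 mm.

c ≈ 84.2 mm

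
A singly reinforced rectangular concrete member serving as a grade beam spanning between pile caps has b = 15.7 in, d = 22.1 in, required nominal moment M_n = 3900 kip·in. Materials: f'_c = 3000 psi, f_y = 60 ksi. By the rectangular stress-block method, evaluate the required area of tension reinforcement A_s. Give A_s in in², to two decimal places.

A_s ≈ 3.31 in²

From M_n = 0.85 f'_c a b (d − a/2):
a = d − √(d² − 2M_n/(0.85 f'_c b)) = 22.1 − √(22.1² − 2 × 3900/(0.85 × 3 × 15.7)) = 4.966 in.
A_s = 0.85 f'_c a b / f_y = 0.85 × 3 × 4.966 × 15.7 / 60 = 3.314 in².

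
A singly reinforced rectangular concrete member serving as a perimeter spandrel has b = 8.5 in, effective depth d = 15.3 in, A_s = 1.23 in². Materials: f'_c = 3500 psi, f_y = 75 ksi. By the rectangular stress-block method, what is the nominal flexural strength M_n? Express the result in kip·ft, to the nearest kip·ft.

T = A_s f_y = 1.23 × 75 = 92.25 kips.
a = T/(0.85 f'_c b) = 92.25/(0.85 × 3.5 × 8.5) = 3.648 in.
M_n = T(d − a/2) = 92.25 × (15.3 − 1.824) = 1243.2 kip·in = 1243.2/12 = 103.60 kip·ft.

M_n ≈ 104 kip·ft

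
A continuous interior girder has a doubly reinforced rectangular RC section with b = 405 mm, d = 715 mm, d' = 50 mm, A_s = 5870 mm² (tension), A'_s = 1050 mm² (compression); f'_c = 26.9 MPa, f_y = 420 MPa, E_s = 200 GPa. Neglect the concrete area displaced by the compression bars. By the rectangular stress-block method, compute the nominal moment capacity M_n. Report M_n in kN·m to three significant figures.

M_n ≈ 1520 kN·m

Assume both tension and compression steel yield.
Net tension couple steel: A_s − A'_s = 4820 mm².
a = (A_s − A'_s) f_y / (0.85 f'_c b) = 2024400/(0.85 × 26.9 × 405) = 218.61 mm.
c = a/β₁ = 218.61/0.85 = 257.19 mm; ε'_s = 0.003(c − d')/c = 0.0024 ≥ f_y/E_s = 0.0021, so compression steel does yield.
M_n = (A_s − A'_s) f_y (d − a/2) + A'_s f_y (d − d') = [2024400 × (715 − 109.305) + 441000 × (715 − 50)] × 10⁻⁶ = 1226.17 + 293.27 = 1519.44 kN·m.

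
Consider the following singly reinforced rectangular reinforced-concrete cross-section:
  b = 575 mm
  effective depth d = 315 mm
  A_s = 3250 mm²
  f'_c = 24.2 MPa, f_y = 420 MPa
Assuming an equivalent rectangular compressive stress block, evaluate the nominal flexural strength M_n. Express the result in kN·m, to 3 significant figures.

M_n ≈ 351 kN·m

T = A_s f_y = 3250 × 420 = 1365000 N = 1365 kN.
From C = T: a = T/(0.85 f'_c b) = 1365000/(0.85 × 24.2 × 575) = 115.41 mm.
M_n = T(d − a/2) = 1365 kN × (315 − 57.705) mm = 351.21 kN·m.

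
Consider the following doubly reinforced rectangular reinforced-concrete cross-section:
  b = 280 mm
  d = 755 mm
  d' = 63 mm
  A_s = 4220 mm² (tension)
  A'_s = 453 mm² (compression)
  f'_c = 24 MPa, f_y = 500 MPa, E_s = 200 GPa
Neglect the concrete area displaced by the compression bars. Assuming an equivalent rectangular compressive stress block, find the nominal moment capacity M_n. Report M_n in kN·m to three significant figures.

M_n ≈ 1270 kN·m

Assume both tension and compression steel yield.
Net tension couple steel: A_s − A'_s = 3767 mm².
a = (A_s − A'_s) f_y / (0.85 f'_c b) = 1883500/(0.85 × 24 × 280) = 329.74 mm.
c = a/β₁ = 329.74/0.85 = 387.93 mm; ε'_s = 0.003(c − d')/c = 0.0025 ≥ f_y/E_s = 0.0025, so compression steel does yield.
M_n = (A_s − A'_s) f_y (d − a/2) + A'_s f_y (d − d') = [1883500 × (755 − 164.87) + 226500 × (755 − 63)] × 10⁻⁶ = 1111.51 + 156.74 = 1268.25 kN·m.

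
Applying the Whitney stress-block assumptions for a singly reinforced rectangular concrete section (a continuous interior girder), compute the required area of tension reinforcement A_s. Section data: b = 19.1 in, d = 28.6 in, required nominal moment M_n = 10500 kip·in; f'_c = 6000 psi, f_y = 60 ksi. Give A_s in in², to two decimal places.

A_s ≈ 6.59 in²

From M_n = 0.85 f'_c a b (d − a/2):
a = d − √(d² − 2M_n/(0.85 f'_c b)) = 28.6 − √(28.6² − 2 × 10500/(0.85 × 6 × 19.1)) = 4.057 in.
A_s = 0.85 f'_c a b / f_y = 0.85 × 6 × 4.057 × 19.1 / 60 = 6.587 in².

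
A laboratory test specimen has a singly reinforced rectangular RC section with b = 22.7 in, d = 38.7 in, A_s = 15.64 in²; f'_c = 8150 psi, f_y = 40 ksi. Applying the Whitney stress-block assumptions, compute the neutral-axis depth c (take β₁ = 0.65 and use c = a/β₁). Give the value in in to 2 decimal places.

c ≈ 6.12 in

T = A_s f_y = 15.64 × 40 = 625.6 kips.
a = T/(0.85 f'_c b) = 625.6/(0.85 × 8.15 × 22.7) = 3.9783 in.
With β₁ = 0.65, c = a/β₁ = 3.9783/0.65 = 6.12 in.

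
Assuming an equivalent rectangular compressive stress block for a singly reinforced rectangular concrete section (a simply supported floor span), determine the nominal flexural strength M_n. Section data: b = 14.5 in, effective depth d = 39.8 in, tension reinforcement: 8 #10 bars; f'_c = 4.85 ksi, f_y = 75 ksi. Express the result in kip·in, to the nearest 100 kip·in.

A_s = 8 × 1.27 = 10.16 in².
T = A_s f_y = 10.16 × 75 = 762 kips.
a = T/(0.85 f'_c b) = 762/(0.85 × 4.85 × 14.5) = 12.748 in.
M_n = T(d − a/2) = 762 × (39.8 − 6.374) = 25470.6 kip·in.

M_n ≈ 25500 kip·in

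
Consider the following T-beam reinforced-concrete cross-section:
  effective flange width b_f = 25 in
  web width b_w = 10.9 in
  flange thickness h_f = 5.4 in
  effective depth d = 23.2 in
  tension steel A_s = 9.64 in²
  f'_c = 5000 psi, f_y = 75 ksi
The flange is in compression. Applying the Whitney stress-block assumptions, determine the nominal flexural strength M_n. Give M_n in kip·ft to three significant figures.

Tension: T = A_s f_y = 9.64 × 75 = 723 kips.
Try a within the flange: a = T/(0.85 f'_c b_f) = 723/(0.85 × 5 × 25) = 6.805 in.
a = 6.805 > h_f = 5.4 in: the block extends into the web. Split into flange-overhang and web parts.
C_f = 0.85 f'_c (b_f − b_w) h_f = 0.85 × 5 × (25 − 10.9) × 5.4 = 323.6 kips.
Remaining web compression depth: a_w = (T − C_f)/(0.85 f'_c b_w) = (723 − 323.6)/(0.85 × 5 × 10.9) = 8.622 in.
M_n = C_f(d − h_f/2) + (T − C_f)(d − a_w/2) = 323.6 × (23.2 − 2.7) + 399.4 × (23.2 − 4.311) = 6633.8 + 7544.3 = 14178.1 kip·in.
M_n = 14178.1/12 = 1181.51 kip·ft.

M_n ≈ 1180 kip·ft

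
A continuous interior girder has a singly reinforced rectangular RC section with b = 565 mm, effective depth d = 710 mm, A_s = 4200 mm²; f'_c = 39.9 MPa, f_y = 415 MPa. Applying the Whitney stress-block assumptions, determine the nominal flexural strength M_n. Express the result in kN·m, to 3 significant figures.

T = A_s f_y = 4200 × 415 = 1743000 N = 1743 kN.
From C = T: a = T/(0.85 f'_c b) = 1743000/(0.85 × 39.9 × 565) = 90.96 mm.
M_n = T(d − a/2) = 1743 kN × (710 − 45.48) mm = 1158.26 kN·m.

M_n ≈ 1160 kN·m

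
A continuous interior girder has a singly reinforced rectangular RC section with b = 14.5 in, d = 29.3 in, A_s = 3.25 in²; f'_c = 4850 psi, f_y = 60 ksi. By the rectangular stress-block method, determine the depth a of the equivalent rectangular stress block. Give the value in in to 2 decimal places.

T = A_s f_y = 3.25 × 60 = 195 kips.
a = T/(0.85 f'_c b) = 195/(0.85 × 4.85 × 14.5) = 3.26 in.

a ≈ 3.26 in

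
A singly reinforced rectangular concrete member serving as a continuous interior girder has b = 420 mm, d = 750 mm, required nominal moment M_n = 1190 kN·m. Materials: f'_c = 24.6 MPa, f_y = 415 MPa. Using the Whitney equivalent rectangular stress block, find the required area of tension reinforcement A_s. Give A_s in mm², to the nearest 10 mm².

A_s ≈ 4450 mm²

With M_n = 0.85 f'_c a b (d − a/2), solve the quadratic for a:
a = d − √(d² − 2M_n/(0.85 f'_c b)) = 750 − √(750² − 2 × 1190×10⁶/(0.85 × 24.6 × 420)) = 210.10 mm.
A_s = 0.85 f'_c a b / f_y = 0.85 × 24.6 × 210.10 × 420 / 415 = 4446.1 mm².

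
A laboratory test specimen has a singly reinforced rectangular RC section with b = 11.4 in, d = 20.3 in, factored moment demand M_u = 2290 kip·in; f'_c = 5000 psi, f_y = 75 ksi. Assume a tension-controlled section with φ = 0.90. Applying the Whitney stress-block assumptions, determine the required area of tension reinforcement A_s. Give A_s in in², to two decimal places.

M_n = M_u/φ = 2290/0.90 = 2544.44 kip·in.
From M_n = 0.85 f'_c a b (d − a/2):
a = d − √(d² − 2M_n/(0.85 f'_c b)) = 20.3 − √(20.3² − 2 × 2544.44/(0.85 × 5 × 11.4)) = 2.777 in.
A_s = 0.85 f'_c a b / f_y = 0.85 × 5 × 2.777 × 11.4 / 75 = 1.794 in².

A_s ≈ 1.79 in²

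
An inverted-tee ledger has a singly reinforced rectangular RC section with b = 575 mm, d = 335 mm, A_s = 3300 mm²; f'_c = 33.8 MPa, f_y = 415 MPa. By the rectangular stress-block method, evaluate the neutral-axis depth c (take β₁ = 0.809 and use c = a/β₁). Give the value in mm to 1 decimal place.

c ≈ 102.5 mm

T = A_s f_y = 3300 × 415 = 1369500 N = 1369.5 kN.
Setting C = 0.85 f'_c a b equal to T: a = 1369500/(0.85 × 33.8 × 575) = 82.901 mm.
With β₁ = 0.809, c = a/β₁ = 82.901/0.809 = 102.5 mm.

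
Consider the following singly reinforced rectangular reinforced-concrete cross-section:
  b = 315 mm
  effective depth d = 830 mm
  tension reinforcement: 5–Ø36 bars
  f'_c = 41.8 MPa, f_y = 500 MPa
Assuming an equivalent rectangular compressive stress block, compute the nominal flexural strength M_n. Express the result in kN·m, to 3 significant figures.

M_n ≈ 1820 kN·m

A_s = 5 × 1018 = 5090 mm².
T = A_s f_y = 5090 × 500 = 2545000 N = 2545 kN.
From C = T: a = T/(0.85 f'_c b) = 2545000/(0.85 × 41.8 × 315) = 227.40 mm.
M_n = T(d − a/2) = 2545 kN × (830 − 113.7) mm = 1822.98 kN·m.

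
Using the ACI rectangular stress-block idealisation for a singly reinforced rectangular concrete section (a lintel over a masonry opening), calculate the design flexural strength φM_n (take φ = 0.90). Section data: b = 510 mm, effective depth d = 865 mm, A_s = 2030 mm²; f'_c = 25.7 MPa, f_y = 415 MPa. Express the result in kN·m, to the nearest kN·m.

φM_n ≈ 627 kN·m

T = A_s f_y = 2030 × 415 = 842450 N = 842.45 kN.
From C = T: a = T/(0.85 f'_c b) = 842450/(0.85 × 25.7 × 510) = 75.62 mm.
M_n = T(d − a/2) = 842.45 kN × (865 − 37.81) mm = 696.87 kN·m.
φM_n = 0.90 × 696.87 = 627.18 kN·m.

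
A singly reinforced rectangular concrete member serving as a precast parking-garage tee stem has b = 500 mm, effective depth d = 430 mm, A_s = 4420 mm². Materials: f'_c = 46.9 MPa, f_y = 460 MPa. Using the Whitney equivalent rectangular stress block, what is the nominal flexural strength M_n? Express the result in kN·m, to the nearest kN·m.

M_n ≈ 771 kN·m

T = A_s f_y = 4420 × 460 = 2033200 N = 2033.2 kN.
From C = T: a = T/(0.85 f'_c b) = 2033200/(0.85 × 46.9 × 500) = 102.00 mm.
M_n = T(d − a/2) = 2033.2 kN × (430 − 51) mm = 770.58 kN·m.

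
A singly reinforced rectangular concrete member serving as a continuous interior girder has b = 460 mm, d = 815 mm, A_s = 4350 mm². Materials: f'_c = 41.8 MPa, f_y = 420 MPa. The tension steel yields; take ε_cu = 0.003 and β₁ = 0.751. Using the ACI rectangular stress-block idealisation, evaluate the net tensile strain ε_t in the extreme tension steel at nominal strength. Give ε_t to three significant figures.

ε_t ≈ 0.0134

a = A_s f_y/(0.85 f'_c b) = 111.79 mm.
β₁ = 0.751, so c = a/β₁ = 111.79/0.751 = 148.85 mm.
From the linear strain diagram with ε_cu = 0.003: ε_t = 0.003 (d − c)/c = 0.003 × (815 − 148.85)/148.85 = 0.0134.
Since ε_t ≥ 0.005, the section is tension-controlled.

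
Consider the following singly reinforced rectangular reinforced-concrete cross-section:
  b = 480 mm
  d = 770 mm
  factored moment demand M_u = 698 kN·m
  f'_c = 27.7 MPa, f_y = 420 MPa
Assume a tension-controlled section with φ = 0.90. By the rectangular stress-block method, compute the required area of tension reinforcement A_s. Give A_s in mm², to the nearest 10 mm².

M_n = M_u/φ = 698/0.90 = 775.556 kN·m.
With M_n = 0.85 f'_c a b (d − a/2), solve the quadratic for a:
a = d − √(d² − 2M_n/(0.85 f'_c b)) = 770 − √(770² − 2 × 775.556×10⁶/(0.85 × 27.7 × 480)) = 94.98 mm.
A_s = 0.85 f'_c a b / f_y = 0.85 × 27.7 × 94.98 × 480 / 420 = 2555.8 mm².

A_s ≈ 2560 mm²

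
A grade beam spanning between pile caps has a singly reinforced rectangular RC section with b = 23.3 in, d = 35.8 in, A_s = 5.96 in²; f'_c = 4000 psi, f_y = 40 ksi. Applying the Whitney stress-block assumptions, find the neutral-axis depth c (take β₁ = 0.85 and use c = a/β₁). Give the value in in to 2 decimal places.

c ≈ 3.54 in

T = A_s f_y = 5.96 × 40 = 238.4 kips.
a = T/(0.85 f'_c b) = 238.4/(0.85 × 4 × 23.3) = 3.0093 in.
With β₁ = 0.85, c = a/β₁ = 3.0093/0.85 = 3.54 in.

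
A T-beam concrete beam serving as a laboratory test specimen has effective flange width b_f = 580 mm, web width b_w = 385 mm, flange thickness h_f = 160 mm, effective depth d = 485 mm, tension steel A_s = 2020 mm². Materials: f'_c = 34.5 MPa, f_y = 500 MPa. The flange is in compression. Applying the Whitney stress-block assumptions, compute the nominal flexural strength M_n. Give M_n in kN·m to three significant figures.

M_n ≈ 460 kN·m

Tension: T = A_s f_y = 2020 × 500 = 1010000 N.
Try a within the flange: a = T/(0.85 f'_c b_f) = 1010000/(0.85 × 34.5 × 580) = 59.38 mm.
Since a = 59.38 ≤ h_f = 160 mm, the stress block lies entirely in the flange; analyse as a rectangular beam of width b_f.
M_n = T(d − a/2) = 1010000 × (485 − 29.69) = 459.86 × 10⁶ N·mm.
M_n = 459.86 kN·m.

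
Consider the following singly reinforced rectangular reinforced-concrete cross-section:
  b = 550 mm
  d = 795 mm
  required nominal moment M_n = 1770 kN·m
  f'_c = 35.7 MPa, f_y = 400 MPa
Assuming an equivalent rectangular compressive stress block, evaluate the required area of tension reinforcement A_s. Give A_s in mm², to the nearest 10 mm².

With M_n = 0.85 f'_c a b (d − a/2), solve the quadratic for a:
a = d − √(d² − 2M_n/(0.85 f'_c b)) = 795 − √(795² − 2 × 1770×10⁶/(0.85 × 35.7 × 550)) = 146.99 mm.
A_s = 0.85 f'_c a b / f_y = 0.85 × 35.7 × 146.99 × 550 / 400 = 6133.1 mm².

A_s ≈ 6130 mm²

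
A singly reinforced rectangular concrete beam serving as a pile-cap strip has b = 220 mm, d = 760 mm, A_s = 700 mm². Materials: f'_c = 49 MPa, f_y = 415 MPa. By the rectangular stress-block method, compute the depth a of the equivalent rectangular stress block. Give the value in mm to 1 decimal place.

T = A_s f_y = 700 × 415 = 290500 N = 290.5 kN.
Setting C = 0.85 f'_c a b equal to T: a = 290500/(0.85 × 49 × 220) = 31.7 mm.

a ≈ 31.7 mm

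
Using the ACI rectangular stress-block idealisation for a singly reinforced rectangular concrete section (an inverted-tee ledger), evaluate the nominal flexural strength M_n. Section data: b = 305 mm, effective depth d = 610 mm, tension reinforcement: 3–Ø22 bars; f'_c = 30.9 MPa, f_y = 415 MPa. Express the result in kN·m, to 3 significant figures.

A_s = 3 × 380 = 1140 mm².
T = A_s f_y = 1140 × 415 = 473100 N = 473.1 kN.
From C = T: a = T/(0.85 f'_c b) = 473100/(0.85 × 30.9 × 305) = 59.06 mm.
M_n = T(d − a/2) = 473.1 kN × (610 − 29.53) mm = 274.62 kN·m.

M_n ≈ 275 kN·m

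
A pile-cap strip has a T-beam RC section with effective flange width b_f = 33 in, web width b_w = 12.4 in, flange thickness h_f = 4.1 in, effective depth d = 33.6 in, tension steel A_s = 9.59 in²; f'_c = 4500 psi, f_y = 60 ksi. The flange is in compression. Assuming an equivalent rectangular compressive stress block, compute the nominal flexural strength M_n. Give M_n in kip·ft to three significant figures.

M_n ≈ 1500 kip·ft

Tension: T = A_s f_y = 9.59 × 60 = 575.4 kips.
Try a within the flange: a = T/(0.85 f'_c b_f) = 575.4/(0.85 × 4.5 × 33) = 4.559 in.
a = 4.559 > h_f = 4.1 in: the block extends into the web. Split into flange-overhang and web parts.
C_f = 0.85 f'_c (b_f − b_w) h_f = 0.85 × 4.5 × (33 − 12.4) × 4.1 = 323.1 kips.
Remaining web compression depth: a_w = (T − C_f)/(0.85 f'_c b_w) = (575.4 − 323.1)/(0.85 × 4.5 × 12.4) = 5.319 in.
M_n = C_f(d − h_f/2) + (T − C_f)(d − a_w/2) = 323.1 × (33.6 − 2.05) + 252.3 × (33.6 − 2.6595) = 10193.8 + 7806.3 = 18000.1 kip·in.
M_n = 18000.1/12 = 1500.01 kip·ft.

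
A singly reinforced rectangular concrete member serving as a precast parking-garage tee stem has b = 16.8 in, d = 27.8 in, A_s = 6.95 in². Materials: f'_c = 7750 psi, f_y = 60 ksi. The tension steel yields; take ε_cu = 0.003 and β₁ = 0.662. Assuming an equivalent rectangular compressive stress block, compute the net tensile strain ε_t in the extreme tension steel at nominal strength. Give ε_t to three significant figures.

a = A_s f_y/(0.85 f'_c b) = 3.768 in.
β₁ = 0.662, so c = a/β₁ = 3.768/0.662 = 5.692 in.
From the linear strain diagram with ε_cu = 0.003: ε_t = 0.003 (d − c)/c = 0.003 × (27.8 − 5.692)/5.692 = 0.0117.
Since ε_t ≥ 0.005, the section is tension-controlled.

ε_t ≈ 0.0117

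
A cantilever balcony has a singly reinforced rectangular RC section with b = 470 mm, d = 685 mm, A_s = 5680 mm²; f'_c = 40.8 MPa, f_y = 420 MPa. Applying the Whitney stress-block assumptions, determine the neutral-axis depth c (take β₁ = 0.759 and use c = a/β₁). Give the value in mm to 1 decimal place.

T = A_s f_y = 5680 × 420 = 2385600 N = 2385.6 kN.
Setting C = 0.85 f'_c a b equal to T: a = 2385600/(0.85 × 40.8 × 470) = 146.359 mm.
With β₁ = 0.759, c = a/β₁ = 146.359/0.759 = 192.8 mm.

c ≈ 192.8 mm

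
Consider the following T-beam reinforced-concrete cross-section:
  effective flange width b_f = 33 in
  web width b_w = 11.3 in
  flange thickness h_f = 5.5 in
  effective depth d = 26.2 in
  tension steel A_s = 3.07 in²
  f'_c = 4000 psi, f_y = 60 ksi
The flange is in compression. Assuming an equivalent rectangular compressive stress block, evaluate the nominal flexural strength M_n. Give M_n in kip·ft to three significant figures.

M_n ≈ 390 kip·ft

Tension: T = A_s f_y = 3.07 × 60 = 184.2 kips.
Try a within the flange: a = T/(0.85 f'_c b_f) = 184.2/(0.85 × 4 × 33) = 1.642 in.
Since a = 1.642 ≤ h_f = 5.5 in, the stress block lies entirely in the flange; analyse as a rectangular beam of width b_f.
M_n = T(d − a/2) = 184.2 × (26.2 − 0.821) = 4674.8 kip·in.
M_n = 4674.8/12 = 389.57 kip·ft.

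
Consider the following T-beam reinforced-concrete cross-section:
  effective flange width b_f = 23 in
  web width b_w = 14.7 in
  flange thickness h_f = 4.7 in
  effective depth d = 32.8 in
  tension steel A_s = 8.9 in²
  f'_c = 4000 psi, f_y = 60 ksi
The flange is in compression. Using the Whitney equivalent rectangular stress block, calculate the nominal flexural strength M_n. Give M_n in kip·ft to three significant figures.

M_n ≈ 1300 kip·ft

Tension: T = A_s f_y = 8.9 × 60 = 534 kips.
Try a within the flange: a = T/(0.85 f'_c b_f) = 534/(0.85 × 4 × 23) = 6.829 in.
a = 6.829 > h_f = 4.7 in: the block extends into the web. Split into flange-overhang and web parts.
C_f = 0.85 f'_c (b_f − b_w) h_f = 0.85 × 4 × (23 − 14.7) × 4.7 = 132.6 kips.
Remaining web compression depth: a_w = (T − C_f)/(0.85 f'_c b_w) = (534 − 132.6)/(0.85 × 4 × 14.7) = 8.031 in.
M_n = C_f(d − h_f/2) + (T − C_f)(d − a_w/2) = 132.6 × (32.8 − 2.35) + 401.4 × (32.8 − 4.0155) = 4037.7 + 11554.1 = 15591.8 kip·in.
M_n = 15591.8/12 = 1299.32 kip·ft.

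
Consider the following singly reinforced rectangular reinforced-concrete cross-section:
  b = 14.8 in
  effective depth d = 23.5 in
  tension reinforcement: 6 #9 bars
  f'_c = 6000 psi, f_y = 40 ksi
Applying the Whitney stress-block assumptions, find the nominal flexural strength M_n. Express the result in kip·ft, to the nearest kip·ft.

M_n ≈ 438 kip·ft

A_s = 6 × 1 = 6 in².
T = A_s f_y = 6 × 40 = 240 kips.
a = T/(0.85 f'_c b) = 240/(0.85 × 6 × 14.8) = 3.180 in.
M_n = T(d − a/2) = 240 × (23.5 − 1.59) = 5258.4 kip·in = 5258.4/12 = 438.20 kip·ft.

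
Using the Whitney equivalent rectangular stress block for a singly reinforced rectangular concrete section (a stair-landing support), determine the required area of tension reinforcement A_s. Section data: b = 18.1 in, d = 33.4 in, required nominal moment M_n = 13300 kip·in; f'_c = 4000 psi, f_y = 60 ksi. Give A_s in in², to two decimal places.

A_s ≈ 7.45 in²

From M_n = 0.85 f'_c a b (d − a/2):
a = d − √(d² − 2M_n/(0.85 f'_c b)) = 33.4 − √(33.4² − 2 × 13300/(0.85 × 4 × 18.1)) = 7.260 in.
A_s = 0.85 f'_c a b / f_y = 0.85 × 4 × 7.260 × 18.1 / 60 = 7.446 in².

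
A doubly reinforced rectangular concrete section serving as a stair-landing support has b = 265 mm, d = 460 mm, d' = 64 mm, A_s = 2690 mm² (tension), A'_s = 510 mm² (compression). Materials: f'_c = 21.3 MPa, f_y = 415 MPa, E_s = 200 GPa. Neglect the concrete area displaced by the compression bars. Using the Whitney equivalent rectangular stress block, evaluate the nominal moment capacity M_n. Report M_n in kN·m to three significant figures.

M_n ≈ 415 kN·m

Assume both tension and compression steel yield.
Net tension couple steel: A_s − A'_s = 2180 mm².
a = (A_s − A'_s) f_y / (0.85 f'_c b) = 904700/(0.85 × 21.3 × 265) = 188.56 mm.
c = a/β₁ = 188.56/0.85 = 221.84 mm; ε'_s = 0.003(c − d')/c = 0.0021 ≥ f_y/E_s = 0.0021, so compression steel does yield.
M_n = (A_s − A'_s) f_y (d − a/2) + A'_s f_y (d − d') = [904700 × (460 − 94.28) + 211650 × (460 − 64)] × 10⁻⁶ = 330.87 + 83.81 = 414.68 kN·m.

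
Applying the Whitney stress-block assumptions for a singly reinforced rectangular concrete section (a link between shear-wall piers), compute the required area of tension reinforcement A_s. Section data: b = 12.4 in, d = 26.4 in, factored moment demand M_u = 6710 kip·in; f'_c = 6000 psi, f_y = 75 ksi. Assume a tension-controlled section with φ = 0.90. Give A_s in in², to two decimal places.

M_n = M_u/φ = 6710/0.90 = 7455.56 kip·in.
From M_n = 0.85 f'_c a b (d − a/2):
a = d − √(d² − 2M_n/(0.85 f'_c b)) = 26.4 − √(26.4² − 2 × 7455.56/(0.85 × 6 × 12.4)) = 4.925 in.
A_s = 0.85 f'_c a b / f_y = 0.85 × 6 × 4.925 × 12.4 / 75 = 4.153 in².

A_s ≈ 4.15 in²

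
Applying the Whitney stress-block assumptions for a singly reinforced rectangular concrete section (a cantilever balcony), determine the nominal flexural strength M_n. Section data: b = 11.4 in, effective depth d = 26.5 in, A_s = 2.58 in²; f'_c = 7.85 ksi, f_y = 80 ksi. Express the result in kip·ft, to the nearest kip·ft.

T = A_s f_y = 2.58 × 80 = 206.4 kips.
a = T/(0.85 f'_c b) = 206.4/(0.85 × 7.85 × 11.4) = 2.713 in.
M_n = T(d − a/2) = 206.4 × (26.5 − 1.3565) = 5189.6 kip·in = 5189.6/12 = 432.47 kip·ft.

M_n ≈ 432 kip·ft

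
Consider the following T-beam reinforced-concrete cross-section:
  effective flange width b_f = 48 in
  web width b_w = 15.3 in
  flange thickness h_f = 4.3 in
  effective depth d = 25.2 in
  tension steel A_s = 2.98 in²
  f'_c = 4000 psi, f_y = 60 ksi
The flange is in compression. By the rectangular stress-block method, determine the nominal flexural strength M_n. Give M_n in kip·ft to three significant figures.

Tension: T = A_s f_y = 2.98 × 60 = 178.8 kips.
Try a within the flange: a = T/(0.85 f'_c b_f) = 178.8/(0.85 × 4 × 48) = 1.096 in.
Since a = 1.096 ≤ h_f = 4.3 in, the stress block lies entirely in the flange; analyse as a rectangular beam of width b_f.
M_n = T(d − a/2) = 178.8 × (25.2 − 0.548) = 4407.8 kip·in.
M_n = 4407.8/12 = 367.32 kip·ft.

M_n ≈ 367 kip·ft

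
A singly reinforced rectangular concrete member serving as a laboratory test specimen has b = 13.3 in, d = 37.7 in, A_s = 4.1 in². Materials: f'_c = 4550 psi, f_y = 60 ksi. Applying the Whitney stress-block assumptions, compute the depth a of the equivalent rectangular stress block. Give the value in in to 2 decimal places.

T = A_s f_y = 4.1 × 60 = 246 kips.
a = T/(0.85 f'_c b) = 246/(0.85 × 4.55 × 13.3) = 4.78 in.

a ≈ 4.78 in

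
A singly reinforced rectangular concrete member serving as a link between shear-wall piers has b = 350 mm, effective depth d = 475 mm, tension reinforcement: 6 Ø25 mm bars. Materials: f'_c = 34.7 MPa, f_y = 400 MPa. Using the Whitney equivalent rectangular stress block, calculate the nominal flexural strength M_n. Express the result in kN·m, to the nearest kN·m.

M_n ≈ 492 kN·m

A_s = 6 × 491 = 2946 mm².
T = A_s f_y = 2946 × 400 = 1178400 N = 1178.4 kN.
From C = T: a = T/(0.85 f'_c b) = 1178400/(0.85 × 34.7 × 350) = 114.15 mm.
M_n = T(d − a/2) = 1178.4 kN × (475 − 57.075) mm = 492.48 kN·m.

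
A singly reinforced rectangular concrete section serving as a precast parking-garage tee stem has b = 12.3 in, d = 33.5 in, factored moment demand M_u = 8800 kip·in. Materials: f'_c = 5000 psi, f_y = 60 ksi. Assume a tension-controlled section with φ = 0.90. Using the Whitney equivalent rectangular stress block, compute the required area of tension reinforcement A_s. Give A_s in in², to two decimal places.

M_n = M_u/φ = 8800/0.90 = 9777.78 kip·in.
From M_n = 0.85 f'_c a b (d − a/2):
a = d − √(d² − 2M_n/(0.85 f'_c b)) = 33.5 − √(33.5² − 2 × 9777.78/(0.85 × 5 × 12.3)) = 6.147 in.
A_s = 0.85 f'_c a b / f_y = 0.85 × 5 × 6.147 × 12.3 / 60 = 5.356 in².

A_s ≈ 5.36 in²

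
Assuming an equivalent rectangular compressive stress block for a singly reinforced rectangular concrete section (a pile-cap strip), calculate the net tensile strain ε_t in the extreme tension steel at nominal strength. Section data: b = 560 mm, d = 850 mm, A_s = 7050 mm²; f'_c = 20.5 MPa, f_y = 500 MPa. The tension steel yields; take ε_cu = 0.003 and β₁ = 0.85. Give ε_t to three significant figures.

a = A_s f_y/(0.85 f'_c b) = 361.24 mm.
β₁ = 0.85, so c = a/β₁ = 361.24/0.85 = 424.99 mm.
From the linear strain diagram with ε_cu = 0.003: ε_t = 0.003 (d − c)/c = 0.003 × (850 − 424.99)/424.99 = 0.00300.
ε_t < 0.004 — the section is over-reinforced for flexure under ACI limits.

ε_t ≈ 0.00300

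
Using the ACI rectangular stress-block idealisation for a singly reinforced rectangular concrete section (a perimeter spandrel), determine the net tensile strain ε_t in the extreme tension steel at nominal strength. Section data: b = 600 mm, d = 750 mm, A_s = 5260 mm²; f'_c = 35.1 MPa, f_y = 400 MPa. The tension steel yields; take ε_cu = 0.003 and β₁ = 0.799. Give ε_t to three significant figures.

ε_t ≈ 0.0123

a = A_s f_y/(0.85 f'_c b) = 117.54 mm.
β₁ = 0.799, so c = a/β₁ = 117.54/0.799 = 147.11 mm.
From the linear strain diagram with ε_cu = 0.003: ε_t = 0.003 (d − c)/c = 0.003 × (750 − 147.11)/147.11 = 0.0123.
Since ε_t ≥ 0.005, the section is tension-controlled.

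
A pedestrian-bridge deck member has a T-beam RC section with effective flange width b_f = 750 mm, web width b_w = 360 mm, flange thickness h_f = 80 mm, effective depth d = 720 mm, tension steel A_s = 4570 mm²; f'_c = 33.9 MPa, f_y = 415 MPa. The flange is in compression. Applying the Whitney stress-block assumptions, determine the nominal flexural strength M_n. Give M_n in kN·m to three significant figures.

M_n ≈ 1280 kN·m

Tension: T = A_s f_y = 4570 × 415 = 1896550 N.
Try a within the flange: a = T/(0.85 f'_c b_f) = 1896550/(0.85 × 33.9 × 750) = 87.76 mm.
a = 87.76 > h_f = 80 mm: the block extends into the web. Split into flange-overhang and web parts.
C_f = 0.85 f'_c (b_f − b_w) h_f = 0.85 × 33.9 × (750 − 360) × 80 = 899028 N.
Remaining web compression depth: a_w = (T − C_f)/(0.85 f'_c b_w) = (1896550 − 899028)/(0.85 × 33.9 × 360) = 96.16 mm.
M_n = C_f(d − h_f/2) + (T − C_f)(d − a_w/2) = 899028 × (720 − 40) + 997522 × (720 − 48.08) = 611.34 + 670.25 = 1281.59 × 10⁶ N·mm.
M_n = 1281.59 kN·m.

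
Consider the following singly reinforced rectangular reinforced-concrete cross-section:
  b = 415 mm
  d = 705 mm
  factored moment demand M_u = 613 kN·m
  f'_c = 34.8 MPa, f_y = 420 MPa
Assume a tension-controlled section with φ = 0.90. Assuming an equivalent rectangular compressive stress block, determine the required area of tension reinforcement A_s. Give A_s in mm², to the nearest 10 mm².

M_n = M_u/φ = 613/0.90 = 681.111 kN·m.
With M_n = 0.85 f'_c a b (d − a/2), solve the quadratic for a:
a = d − √(d² − 2M_n/(0.85 f'_c b)) = 705 − √(705² − 2 × 681.111×10⁶/(0.85 × 34.8 × 415)) = 83.67 mm.
A_s = 0.85 f'_c a b / f_y = 0.85 × 34.8 × 83.67 × 415 / 420 = 2445.5 mm².

A_s ≈ 2450 mm²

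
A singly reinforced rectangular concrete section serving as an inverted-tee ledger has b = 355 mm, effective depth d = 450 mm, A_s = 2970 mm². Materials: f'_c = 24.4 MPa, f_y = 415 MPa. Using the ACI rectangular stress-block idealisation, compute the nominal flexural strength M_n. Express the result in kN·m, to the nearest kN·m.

T = A_s f_y = 2970 × 415 = 1232550 N = 1232.55 kN.
From C = T: a = T/(0.85 f'_c b) = 1232550/(0.85 × 24.4 × 355) = 167.40 mm.
M_n = T(d − a/2) = 1232.55 kN × (450 − 83.7) mm = 451.48 kN·m.

M_n ≈ 451 kN·m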